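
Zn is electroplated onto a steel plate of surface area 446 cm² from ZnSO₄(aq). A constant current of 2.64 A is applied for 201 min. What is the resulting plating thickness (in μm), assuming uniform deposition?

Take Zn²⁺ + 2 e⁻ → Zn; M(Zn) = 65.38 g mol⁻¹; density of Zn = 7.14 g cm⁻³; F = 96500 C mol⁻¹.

33.9 μm

Q = I·t = 2.640 × 12060 = 31840 C; n(e⁻) = 0.3299 mol.
n(Zn) = n(e⁻)/2 = 0.1650 mol, so m = 0.1650 × 65.38 = 10.79 g.
Volume = m/ρ = 10.79 / 7.14 = 1.511 cm³.
Thickness = V/A = 1.511 / 446 = 0.00339 cm = 33.9 μm.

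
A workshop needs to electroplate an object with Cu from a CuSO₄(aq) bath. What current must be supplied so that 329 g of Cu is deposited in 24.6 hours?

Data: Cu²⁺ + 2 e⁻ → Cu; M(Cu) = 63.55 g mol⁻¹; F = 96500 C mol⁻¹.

n(Cu) = 329 / 63.55 = 5.177 mol.
n(e⁻) = 2 × 5.177 = 10.35 mol.
Q = n(e⁻)·F = 10.35 × 96500 = 999200 C.
I = Q/t = 999200 / 88560 s = 11.3 A.

11.3 A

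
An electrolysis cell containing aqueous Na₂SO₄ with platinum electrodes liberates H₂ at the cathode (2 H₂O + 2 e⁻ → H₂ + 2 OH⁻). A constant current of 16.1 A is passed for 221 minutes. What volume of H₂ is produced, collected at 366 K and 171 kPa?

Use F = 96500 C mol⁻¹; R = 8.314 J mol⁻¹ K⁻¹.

19.7 L

Q = I·t = 16.10 A × 13260 s = 213500 C.
n(e⁻) = Q/F = 213500 / 96500 = 2.212 mol.
2 electrons are transferred per H₂ molecule, so n(H₂) = 2.212 / 2 = 1.106 mol.
V = nRT/P = (1.106 × 8.314 × 366) / (171 × 10³ Pa) = 0.0197 m³ = 19.7 L.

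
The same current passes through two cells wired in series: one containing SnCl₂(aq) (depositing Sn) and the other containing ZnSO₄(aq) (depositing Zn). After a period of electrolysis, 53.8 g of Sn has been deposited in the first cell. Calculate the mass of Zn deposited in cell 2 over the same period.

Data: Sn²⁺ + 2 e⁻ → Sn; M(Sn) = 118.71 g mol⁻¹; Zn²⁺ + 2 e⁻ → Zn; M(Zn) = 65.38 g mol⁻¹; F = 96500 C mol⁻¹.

n(Sn) = 53.8 / 118.71 = 0.4532 mol.
Since Sn²⁺ + 2 e⁻ → Sn, n(e⁻) passed = 2 × 0.4532 = 0.9064 mol.
Cells in series carry the same charge, so the same 0.9064 mol of electrons passes through cell 2.
Zn²⁺ + 2 e⁻ → Zn, so n(Zn) = 0.9064 / 2 = 0.4532 mol.
m(Zn) = 0.4532 × 65.38 = 29.6 g.

29.6 g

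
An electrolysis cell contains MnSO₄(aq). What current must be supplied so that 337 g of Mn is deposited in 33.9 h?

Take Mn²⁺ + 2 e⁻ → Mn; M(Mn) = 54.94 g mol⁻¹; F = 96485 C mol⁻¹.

9.70 A

n(Mn) = 337 / 54.94 = 6.134 mol.
n(e⁻) = 2 × 6.134 = 12.27 mol.
Q = n(e⁻)·F = 12.27 × 96485 = 1184000 C.
I = Q/t = 1184000 / 122040 s = 9.70 A.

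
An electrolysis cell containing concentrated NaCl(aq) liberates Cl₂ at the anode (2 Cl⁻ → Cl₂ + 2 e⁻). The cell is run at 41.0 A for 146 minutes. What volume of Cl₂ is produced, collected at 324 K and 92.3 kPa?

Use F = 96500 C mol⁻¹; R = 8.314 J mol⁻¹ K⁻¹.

54.3 L

Q = I·t = 41.00 A × 8760.0 s = 359200 C.
n(e⁻) = Q/F = 359200 / 96500 = 3.722 mol.
2 electrons are transferred per Cl₂ molecule, so n(Cl₂) = 3.722 / 2 = 1.861 mol.
V = nRT/P = (1.861 × 8.314 × 324) / (92.3 × 10³ Pa) = 0.0543 m³ = 54.3 L.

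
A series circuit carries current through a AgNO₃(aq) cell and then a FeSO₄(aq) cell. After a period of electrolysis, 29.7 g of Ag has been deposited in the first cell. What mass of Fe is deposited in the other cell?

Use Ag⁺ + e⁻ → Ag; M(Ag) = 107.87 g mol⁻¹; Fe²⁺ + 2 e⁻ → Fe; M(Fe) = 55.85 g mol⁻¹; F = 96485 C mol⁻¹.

7.69 g

n(Ag) = 29.7 / 107.87 = 0.2753 mol.
Since Ag⁺ + e⁻ → Ag, n(e⁻) passed = 1 × 0.2753 = 0.2753 mol.
Cells in series carry the same charge, so the same 0.2753 mol of electrons passes through cell 2.
Fe²⁺ + 2 e⁻ → Fe, so n(Fe) = 0.2753 / 2 = 0.1377 mol.
m(Fe) = 0.1377 × 55.85 = 7.69 g.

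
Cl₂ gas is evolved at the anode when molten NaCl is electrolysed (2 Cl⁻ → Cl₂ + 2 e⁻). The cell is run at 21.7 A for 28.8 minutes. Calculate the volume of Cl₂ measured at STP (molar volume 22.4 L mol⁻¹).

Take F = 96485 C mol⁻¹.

Q = I·t = 21.70 A × 1728.0 s = 37500 C.
n(e⁻) = Q/F = 37500 / 96485 = 0.3886 mol.
2 electrons are transferred per Cl₂ molecule, so n(Cl₂) = 0.3886 / 2 = 0.1943 mol.
V = n × V_m = 0.1943 × 22.4 = 4.35 L.

4.35 L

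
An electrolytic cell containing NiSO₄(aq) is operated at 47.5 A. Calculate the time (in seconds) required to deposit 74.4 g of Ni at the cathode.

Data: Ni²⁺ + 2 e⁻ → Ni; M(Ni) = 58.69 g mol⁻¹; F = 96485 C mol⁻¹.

5150 s

n(Ni) = m/M = 74.4 / 58.69 = 1.268 mol.
Each Ni atom requires 2 electrons, so n(e⁻) = 2 × 1.268 = 2.535 mol.
Q = n(e⁻)·F = 2.535 × 96485 = 244600 C.
t = Q/I = 244600 / 47.50 A = 5150 s.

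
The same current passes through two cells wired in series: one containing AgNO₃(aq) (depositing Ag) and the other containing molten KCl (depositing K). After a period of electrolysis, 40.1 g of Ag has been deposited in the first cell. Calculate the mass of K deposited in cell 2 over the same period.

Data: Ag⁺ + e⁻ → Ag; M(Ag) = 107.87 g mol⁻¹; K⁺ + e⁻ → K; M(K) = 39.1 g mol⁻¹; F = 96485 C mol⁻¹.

n(Ag) = 40.1 / 107.87 = 0.3717 mol.
Since Ag⁺ + e⁻ → Ag, n(e⁻) passed = 1 × 0.3717 = 0.3717 mol.
Cells in series carry the same charge, so the same 0.3717 mol of electrons passes through cell 2.
K⁺ + e⁻ → K, so n(K) = 0.3717 / 1 = 0.3717 mol.
m(K) = 0.3717 × 39.1 = 14.5 g.

14.5 g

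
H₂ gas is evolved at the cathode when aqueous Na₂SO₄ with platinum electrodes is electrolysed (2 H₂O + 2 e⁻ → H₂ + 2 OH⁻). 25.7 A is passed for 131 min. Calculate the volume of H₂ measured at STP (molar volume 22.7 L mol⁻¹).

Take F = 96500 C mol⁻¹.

23.8 L

Q = I·t = 25.70 A × 7860.0 s = 202000 C.
n(e⁻) = Q/F = 202000 / 96500 = 2.093 mol.
2 electrons are transferred per H₂ molecule, so n(H₂) = 2.093 / 2 = 1.047 mol.
V = n × V_m = 1.047 × 22.7 = 23.8 L.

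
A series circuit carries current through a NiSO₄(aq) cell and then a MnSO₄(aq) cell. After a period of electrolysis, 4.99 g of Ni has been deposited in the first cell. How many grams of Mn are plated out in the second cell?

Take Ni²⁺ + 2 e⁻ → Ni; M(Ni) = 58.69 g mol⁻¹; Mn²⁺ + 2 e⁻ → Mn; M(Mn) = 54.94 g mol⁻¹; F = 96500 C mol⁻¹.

4.67 g

n(Ni) = 4.99 / 58.69 = 0.08502 mol.
Since Ni²⁺ + 2 e⁻ → Ni, n(e⁻) passed = 2 × 0.08502 = 0.1700 mol.
Cells in series carry the same charge, so the same 0.1700 mol of electrons passes through cell 2.
Mn²⁺ + 2 e⁻ → Mn, so n(Mn) = 0.1700 / 2 = 0.08502 mol.
m(Mn) = 0.08502 × 54.94 = 4.67 g.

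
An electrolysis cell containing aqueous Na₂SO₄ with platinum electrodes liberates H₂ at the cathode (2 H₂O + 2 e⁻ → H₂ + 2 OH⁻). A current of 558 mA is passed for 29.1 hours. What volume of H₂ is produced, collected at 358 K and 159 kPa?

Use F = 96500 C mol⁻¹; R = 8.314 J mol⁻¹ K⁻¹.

Q = I·t = 0.5580 A × 104760 s = 58460 C.
n(e⁻) = Q/F = 58460 / 96500 = 0.6058 mol.
2 electrons are transferred per H₂ molecule, so n(H₂) = 0.6058 / 2 = 0.3029 mol.
V = nRT/P = (0.3029 × 8.314 × 358) / (159 × 10³ Pa) = 0.00567 m³ = 5.67 L.

5.67 L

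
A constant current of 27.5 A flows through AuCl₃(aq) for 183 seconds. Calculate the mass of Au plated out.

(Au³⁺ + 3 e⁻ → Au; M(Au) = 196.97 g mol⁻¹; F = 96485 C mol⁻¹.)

3.42 g

Q = I·t = 27.50 A × 183.00 s = 5032 C.
n(e⁻) = Q/F = 5032 / 96485 = 0.05216 mol.
Au³⁺ + 3 e⁻ → Au, so n(Au) = n(e⁻)/3 = 0.01739 mol.
m = n·M = 0.01739 × 196.97 = 3.42 g.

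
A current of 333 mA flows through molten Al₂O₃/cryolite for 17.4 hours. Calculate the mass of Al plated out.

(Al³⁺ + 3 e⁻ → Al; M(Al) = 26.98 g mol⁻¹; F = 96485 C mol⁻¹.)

Q = I·t = 0.3330 A × 62640 s = 20860 C.
n(e⁻) = Q/F = 20860 / 96485 = 0.2162 mol.
Al³⁺ + 3 e⁻ → Al, so n(Al) = n(e⁻)/3 = 0.07206 mol.
m = n·M = 0.07206 × 26.98 = 1.94 g.

1.94 g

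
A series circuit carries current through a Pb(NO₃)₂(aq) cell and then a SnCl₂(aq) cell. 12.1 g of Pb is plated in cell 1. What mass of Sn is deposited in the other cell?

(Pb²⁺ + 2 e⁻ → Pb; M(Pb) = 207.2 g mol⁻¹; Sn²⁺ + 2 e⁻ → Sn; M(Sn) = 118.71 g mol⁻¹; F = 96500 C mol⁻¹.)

n(Pb) = 12.1 / 207.2 = 0.05840 mol.
Since Pb²⁺ + 2 e⁻ → Pb, n(e⁻) passed = 2 × 0.05840 = 0.1168 mol.
Cells in series carry the same charge, so the same 0.1168 mol of electrons passes through cell 2.
Sn²⁺ + 2 e⁻ → Sn, so n(Sn) = 0.1168 / 2 = 0.05840 mol.
m(Sn) = 0.05840 × 118.71 = 6.93 g.

6.93 g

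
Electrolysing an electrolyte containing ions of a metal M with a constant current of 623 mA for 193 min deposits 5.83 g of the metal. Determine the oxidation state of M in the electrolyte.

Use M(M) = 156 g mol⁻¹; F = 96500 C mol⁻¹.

+2

Q = I·t = 0.6230 A × 11580 s = 7214 C, so n(e⁻) = 7214/96500 = 0.07476 mol.
n(M) deposited = 5.83 / 156 = 0.03737 mol.
Electrons per atom = n(e⁻)/n(M) = 0.07476 / 0.03737 = 2.00 ≈ 2, so the ion is M²⁺.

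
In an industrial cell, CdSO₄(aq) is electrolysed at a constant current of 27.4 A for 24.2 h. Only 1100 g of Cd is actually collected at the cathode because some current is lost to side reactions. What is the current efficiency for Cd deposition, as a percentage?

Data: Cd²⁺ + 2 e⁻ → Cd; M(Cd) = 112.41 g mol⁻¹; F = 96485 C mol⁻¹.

79.1 %

Q = I·t = 27.40 × 87120 = 2387000 C; n(e⁻) = 2387000/96485 = 24.74 mol.
Theoretical n(Cd) = n(e⁻)/2 = 12.37 mol, i.e. m_theo = 12.37 × 112.41 = 1391 g.
Efficiency = m_actual / m_theo = 1100 / 1391 = 79.1 %.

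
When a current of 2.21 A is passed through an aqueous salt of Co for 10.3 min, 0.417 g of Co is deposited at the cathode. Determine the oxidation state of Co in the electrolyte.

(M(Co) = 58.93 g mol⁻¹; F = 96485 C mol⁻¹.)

Q = I·t = 2.210 A × 618.00 s = 1366 C, so n(e⁻) = 1366/96485 = 0.01416 mol.
n(Co) deposited = 0.417 / 58.93 = 0.007076 mol.
Electrons per atom = n(e⁻)/n(Co) = 0.01416 / 0.007076 = 2.00 ≈ 2, so the ion is Co²⁺.

+2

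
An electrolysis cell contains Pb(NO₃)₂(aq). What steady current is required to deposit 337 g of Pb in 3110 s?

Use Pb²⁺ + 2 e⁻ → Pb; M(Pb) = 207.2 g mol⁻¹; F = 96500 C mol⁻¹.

n(Pb) = 337 / 207.2 = 1.626 mol.
n(e⁻) = 2 × 1.626 = 3.253 mol.
Q = n(e⁻)·F = 3.253 × 96500 = 313900 C.
I = Q/t = 313900 / 3110.0 s = 101 A.

101 A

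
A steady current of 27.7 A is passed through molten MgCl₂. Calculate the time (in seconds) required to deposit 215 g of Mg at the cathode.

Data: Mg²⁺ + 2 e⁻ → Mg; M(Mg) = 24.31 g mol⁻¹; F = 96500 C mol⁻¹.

n(Mg) = m/M = 215 / 24.31 = 8.844 mol.
Each Mg atom requires 2 electrons, so n(e⁻) = 2 × 8.844 = 17.69 mol.
Q = n(e⁻)·F = 17.69 × 96500 = 1707000 C.
t = Q/I = 1707000 / 27.70 A = 61620 s.

61600 s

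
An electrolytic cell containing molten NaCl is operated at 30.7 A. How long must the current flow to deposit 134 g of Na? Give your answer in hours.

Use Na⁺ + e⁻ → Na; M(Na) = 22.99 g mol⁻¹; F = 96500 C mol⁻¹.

n(Na) = m/M = 134 / 22.99 = 5.829 mol.
Each Na atom requires 1 electron, so n(e⁻) = 1 × 5.829 = 5.829 mol.
Q = n(e⁻)·F = 5.829 × 96500 = 562500 C.
t = Q/I = 562500 / 30.70 A = 18320 s = 5.09 h.

5.09 h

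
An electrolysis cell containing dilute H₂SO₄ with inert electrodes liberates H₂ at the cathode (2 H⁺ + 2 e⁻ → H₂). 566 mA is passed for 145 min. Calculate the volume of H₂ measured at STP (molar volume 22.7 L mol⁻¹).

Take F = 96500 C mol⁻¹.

Q = I·t = 0.5660 A × 8700.0 s = 4924 C.
n(e⁻) = Q/F = 4924 / 96500 = 0.05103 mol.
2 electrons are transferred per H₂ molecule, so n(H₂) = 0.05103 / 2 = 0.02551 mol.
V = n × V_m = 0.02551 × 22.7 = 0.579 L.

0.579 L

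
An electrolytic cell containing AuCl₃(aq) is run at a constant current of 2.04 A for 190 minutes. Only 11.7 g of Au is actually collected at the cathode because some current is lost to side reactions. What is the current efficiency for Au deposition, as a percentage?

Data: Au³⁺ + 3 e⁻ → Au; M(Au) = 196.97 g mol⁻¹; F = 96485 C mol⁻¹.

Q = I·t = 2.040 × 11400 = 23260 C; n(e⁻) = 23260/96485 = 0.2410 mol.
Theoretical n(Au) = n(e⁻)/3 = 0.08034 mol, i.e. m_theo = 0.08034 × 196.97 = 15.83 g.
Efficiency = m_actual / m_theo = 11.7 / 15.83 = 73.9 %.

73.9 %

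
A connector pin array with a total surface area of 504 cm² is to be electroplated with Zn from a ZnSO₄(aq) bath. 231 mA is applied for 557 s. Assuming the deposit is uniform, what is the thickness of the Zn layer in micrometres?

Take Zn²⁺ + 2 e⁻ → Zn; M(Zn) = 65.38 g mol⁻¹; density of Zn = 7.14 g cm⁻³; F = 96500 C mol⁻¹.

0.121 μm

Q = I·t = 0.2310 × 557.00 = 128.7 C; n(e⁻) = 0.001333 mol.
n(Zn) = n(e⁻)/2 = 0.0006667 mol, so m = 0.0006667 × 65.38 = 0.04359 g.
Volume = m/ρ = 0.04359 / 7.14 = 0.006105 cm³.
Thickness = V/A = 0.006105 / 504 = 1.21 × 10⁻⁵ cm = 0.121 μm.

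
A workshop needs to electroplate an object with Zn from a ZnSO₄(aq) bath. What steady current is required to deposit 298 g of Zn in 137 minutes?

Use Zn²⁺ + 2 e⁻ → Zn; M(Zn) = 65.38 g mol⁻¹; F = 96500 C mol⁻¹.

107 A

n(Zn) = 298 / 65.38 = 4.558 mol.
n(e⁻) = 2 × 4.558 = 9.116 mol.
Q = n(e⁻)·F = 9.116 × 96500 = 879700 C.
I = Q/t = 879700 / 8220.0 s = 107 A.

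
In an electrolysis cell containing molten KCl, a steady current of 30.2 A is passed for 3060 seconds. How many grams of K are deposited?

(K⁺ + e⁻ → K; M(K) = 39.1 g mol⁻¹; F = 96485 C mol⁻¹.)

37.4 g

Q = I·t = 30.20 A × 3060.0 s = 92410 C.
n(e⁻) = Q/F = 92410 / 96485 = 0.9578 mol.
K⁺ + e⁻ → K, so n(K) = n(e⁻)/1 = 0.9578 mol.
m = n·M = 0.9578 × 39.1 = 37.4 g.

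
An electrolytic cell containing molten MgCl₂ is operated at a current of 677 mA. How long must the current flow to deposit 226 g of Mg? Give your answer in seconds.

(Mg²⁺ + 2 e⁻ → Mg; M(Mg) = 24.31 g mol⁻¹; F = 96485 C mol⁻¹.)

2.65 × 10⁶ s

n(Mg) = m/M = 226 / 24.31 = 9.297 mol.
Each Mg atom requires 2 electrons, so n(e⁻) = 2 × 9.297 = 18.59 mol.
Q = n(e⁻)·F = 18.59 × 96485 = 1794000 C.
t = Q/I = 1794000 / 0.6770 A = 2650000 s.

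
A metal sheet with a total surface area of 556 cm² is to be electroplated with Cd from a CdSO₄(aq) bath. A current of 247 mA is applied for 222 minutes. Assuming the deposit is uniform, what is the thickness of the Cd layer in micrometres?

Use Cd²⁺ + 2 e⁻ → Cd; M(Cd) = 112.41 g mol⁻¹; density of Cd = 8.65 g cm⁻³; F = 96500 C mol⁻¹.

3.98 μm

Q = I·t = 0.2470 × 13320 = 3290 C; n(e⁻) = 0.03409 mol.
n(Cd) = n(e⁻)/2 = 0.01705 mol, so m = 0.01705 × 112.41 = 1.916 g.
Volume = m/ρ = 1.916 / 8.65 = 0.2215 cm³.
Thickness = V/A = 0.2215 / 556 = 3.98 × 10⁻⁴ cm = 3.98 μm.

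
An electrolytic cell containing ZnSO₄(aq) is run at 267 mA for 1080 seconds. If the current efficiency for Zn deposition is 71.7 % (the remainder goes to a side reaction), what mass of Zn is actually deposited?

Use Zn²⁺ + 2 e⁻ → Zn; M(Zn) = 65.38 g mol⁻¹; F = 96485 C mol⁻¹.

Q = I·t = 0.2670 × 1080.0 = 288.4 C.
n(e⁻) = 288.4/96485 = 0.002989 mol; theoretically n(Zn) = 0.002989/2 = 0.001494 mol, m_theo = 0.09770 g.
At 71.7 % efficiency, m_actual = 0.717 × 0.09770 = 0.0701 g.

0.0701 g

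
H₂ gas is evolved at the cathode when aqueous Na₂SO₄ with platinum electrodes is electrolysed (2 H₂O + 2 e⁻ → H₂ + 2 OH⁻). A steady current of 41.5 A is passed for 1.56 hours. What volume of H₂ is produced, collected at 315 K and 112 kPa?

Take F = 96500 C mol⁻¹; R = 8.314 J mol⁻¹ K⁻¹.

28.2 L

Q = I·t = 41.50 A × 5616.0 s = 233100 C.
n(e⁻) = Q/F = 233100 / 96500 = 2.415 mol.
2 electrons are transferred per H₂ molecule, so n(H₂) = 2.415 / 2 = 1.208 mol.
V = nRT/P = (1.208 × 8.314 × 315) / (112 × 10³ Pa) = 0.0282 m³ = 28.2 L.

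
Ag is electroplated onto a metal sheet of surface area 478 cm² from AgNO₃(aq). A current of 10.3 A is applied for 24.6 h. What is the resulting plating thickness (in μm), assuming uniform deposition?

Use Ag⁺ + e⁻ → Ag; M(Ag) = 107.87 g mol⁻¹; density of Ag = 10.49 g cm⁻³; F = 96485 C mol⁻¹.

2030 μm

Q = I·t = 10.30 × 88560 = 912200 C; n(e⁻) = 9.454 mol.
n(Ag) = n(e⁻)/1 = 9.454 mol, so m = 9.454 × 107.87 = 1020 g.
Volume = m/ρ = 1020 / 10.49 = 97.22 cm³.
Thickness = V/A = 97.22 / 478 = 0.203 cm = 2030 μm.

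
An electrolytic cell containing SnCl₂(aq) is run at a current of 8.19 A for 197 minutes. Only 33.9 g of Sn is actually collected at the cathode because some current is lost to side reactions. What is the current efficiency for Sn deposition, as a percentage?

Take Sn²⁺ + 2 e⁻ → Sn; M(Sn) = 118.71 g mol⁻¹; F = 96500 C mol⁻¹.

56.9 %

Q = I·t = 8.190 × 11820 = 96810 C; n(e⁻) = 96810/96500 = 1.003 mol.
Theoretical n(Sn) = n(e⁻)/2 = 0.5016 mol, i.e. m_theo = 0.5016 × 118.71 = 59.54 g.
Efficiency = m_actual / m_theo = 33.9 / 59.54 = 56.9 %.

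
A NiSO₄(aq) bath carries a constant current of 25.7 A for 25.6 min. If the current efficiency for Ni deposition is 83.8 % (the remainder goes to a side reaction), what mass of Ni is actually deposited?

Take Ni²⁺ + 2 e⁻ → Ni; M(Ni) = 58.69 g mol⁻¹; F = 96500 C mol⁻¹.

Q = I·t = 25.70 × 1536.0 = 39480 C.
n(e⁻) = 39480/96500 = 0.4091 mol; theoretically n(Ni) = 0.4091/2 = 0.2045 mol, m_theo = 12.00 g.
At 83.8 % efficiency, m_actual = 0.838 × 12.00 = 10.1 g.

10.1 g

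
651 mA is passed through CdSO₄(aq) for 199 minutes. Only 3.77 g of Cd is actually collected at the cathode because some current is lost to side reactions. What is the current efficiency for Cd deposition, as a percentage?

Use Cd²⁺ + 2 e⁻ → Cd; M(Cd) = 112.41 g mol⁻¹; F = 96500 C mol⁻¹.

83.3 %

Q = I·t = 0.6510 × 11940 = 7773 C; n(e⁻) = 7773/96500 = 0.08055 mol.
Theoretical n(Cd) = n(e⁻)/2 = 0.04027 mol, i.e. m_theo = 0.04027 × 112.41 = 4.527 g.
Efficiency = m_actual / m_theo = 3.77 / 4.527 = 83.3 %.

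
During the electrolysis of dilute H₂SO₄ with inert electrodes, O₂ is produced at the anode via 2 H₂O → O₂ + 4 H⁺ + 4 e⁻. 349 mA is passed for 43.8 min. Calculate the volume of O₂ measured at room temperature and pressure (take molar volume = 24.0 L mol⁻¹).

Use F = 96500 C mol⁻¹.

Q = I·t = 0.3490 A × 2628.0 s = 917.2 C.
n(e⁻) = Q/F = 917.2 / 96500 = 0.009504 mol.
4 electrons are transferred per O₂ molecule, so n(O₂) = 0.009504 / 4 = 0.002376 mol.
V = n × V_m = 0.002376 × 24.0 = 0.0570 L.

0.0570 L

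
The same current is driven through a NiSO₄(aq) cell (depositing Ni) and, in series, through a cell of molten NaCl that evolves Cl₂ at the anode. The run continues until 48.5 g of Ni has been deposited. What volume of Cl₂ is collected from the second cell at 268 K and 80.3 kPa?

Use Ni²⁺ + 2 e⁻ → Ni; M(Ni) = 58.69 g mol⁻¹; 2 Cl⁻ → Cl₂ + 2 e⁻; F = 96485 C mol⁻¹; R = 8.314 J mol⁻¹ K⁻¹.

n(Ni) = 48.5 / 58.69 = 0.8264 mol, so n(e⁻) = 2 × 0.8264 = 1.653 mol.
The cells are in series, so the same 1.653 mol of electrons passes through the second cell.
2 Cl⁻ → Cl₂ + 2 e⁻ — 2 mol e⁻ per mol Cl₂, so n(Cl₂) = 1.653/2 = 0.8264 mol.
V = nRT/P = (0.8264 × 8.314 × 268) / (80.3 × 10³) = 0.0229 m³ = 22.9 L.

22.9 L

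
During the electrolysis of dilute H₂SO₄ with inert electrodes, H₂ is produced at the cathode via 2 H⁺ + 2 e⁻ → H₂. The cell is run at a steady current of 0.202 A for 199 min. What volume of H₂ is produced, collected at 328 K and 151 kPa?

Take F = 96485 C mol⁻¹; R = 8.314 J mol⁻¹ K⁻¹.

0.226 L

Q = I·t = 0.2020 A × 11940 s = 2412 C.
n(e⁻) = Q/F = 2412 / 96485 = 0.02500 mol.
2 electrons are transferred per H₂ molecule, so n(H₂) = 0.02500 / 2 = 0.01250 mol.
V = nRT/P = (0.01250 × 8.314 × 328) / (151 × 10³ Pa) = 2.26 × 10⁻⁴ m³ = 0.226 L.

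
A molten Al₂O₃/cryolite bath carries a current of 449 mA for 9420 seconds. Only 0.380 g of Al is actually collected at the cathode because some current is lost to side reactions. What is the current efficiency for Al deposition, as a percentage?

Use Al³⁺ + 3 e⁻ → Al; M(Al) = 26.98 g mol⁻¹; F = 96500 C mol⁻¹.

Q = I·t = 0.4490 × 9420.0 = 4230 C; n(e⁻) = 4230/96500 = 0.04383 mol.
Theoretical n(Al) = n(e⁻)/3 = 0.01461 mol, i.e. m_theo = 0.01461 × 26.98 = 0.3942 g.
Efficiency = m_actual / m_theo = 0.380 / 0.3942 = 96.4 %.

96.4 %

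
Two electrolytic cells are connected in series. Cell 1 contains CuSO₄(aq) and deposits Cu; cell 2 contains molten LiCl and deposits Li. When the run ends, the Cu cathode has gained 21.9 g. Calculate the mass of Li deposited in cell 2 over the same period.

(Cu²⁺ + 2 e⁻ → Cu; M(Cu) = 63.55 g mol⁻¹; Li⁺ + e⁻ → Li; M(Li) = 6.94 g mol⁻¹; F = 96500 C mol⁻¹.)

4.78 g

n(Cu) = 21.9 / 63.55 = 0.3446 mol.
Since Cu²⁺ + 2 e⁻ → Cu, n(e⁻) passed = 2 × 0.3446 = 0.6892 mol.
Cells in series carry the same charge, so the same 0.6892 mol of electrons passes through cell 2.
Li⁺ + e⁻ → Li, so n(Li) = 0.6892 / 1 = 0.6892 mol.
m(Li) = 0.6892 × 6.94 = 4.78 g.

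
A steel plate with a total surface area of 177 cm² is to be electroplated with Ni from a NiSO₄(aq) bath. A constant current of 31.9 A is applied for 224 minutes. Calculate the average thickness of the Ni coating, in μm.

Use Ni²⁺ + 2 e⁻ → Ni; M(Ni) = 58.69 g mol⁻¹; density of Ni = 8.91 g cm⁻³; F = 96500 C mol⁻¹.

Q = I·t = 31.90 × 13440 = 428700 C; n(e⁻) = 4.443 mol.
n(Ni) = n(e⁻)/2 = 2.221 mol, so m = 2.221 × 58.69 = 130.4 g.
Volume = m/ρ = 130.4 / 8.91 = 14.63 cm³.
Thickness = V/A = 14.63 / 177 = 0.0827 cm = 827 μm.

827 μm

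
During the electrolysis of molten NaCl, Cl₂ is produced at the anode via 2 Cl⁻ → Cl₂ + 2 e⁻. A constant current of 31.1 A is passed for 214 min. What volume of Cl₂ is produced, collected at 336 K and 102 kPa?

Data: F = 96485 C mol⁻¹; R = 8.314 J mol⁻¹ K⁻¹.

Q = I·t = 31.10 A × 12840 s = 399300 C.
n(e⁻) = Q/F = 399300 / 96485 = 4.139 mol.
2 electrons are transferred per Cl₂ molecule, so n(Cl₂) = 4.139 / 2 = 2.069 mol.
V = nRT/P = (2.069 × 8.314 × 336) / (102 × 10³ Pa) = 0.0567 m³ = 56.7 L.

56.7 L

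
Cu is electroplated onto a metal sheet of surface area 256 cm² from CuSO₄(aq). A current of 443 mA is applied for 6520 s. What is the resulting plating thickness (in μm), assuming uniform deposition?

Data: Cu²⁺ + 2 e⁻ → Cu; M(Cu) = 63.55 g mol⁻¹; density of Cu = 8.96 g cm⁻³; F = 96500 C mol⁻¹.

4.15 μm

Q = I·t = 0.4430 × 6520.0 = 2888 C; n(e⁻) = 0.02993 mol.
n(Cu) = n(e⁻)/2 = 0.01497 mol, so m = 0.01497 × 63.55 = 0.9511 g.
Volume = m/ρ = 0.9511 / 8.96 = 0.1061 cm³.
Thickness = V/A = 0.1061 / 256 = 4.15 × 10⁻⁴ cm = 4.15 μm.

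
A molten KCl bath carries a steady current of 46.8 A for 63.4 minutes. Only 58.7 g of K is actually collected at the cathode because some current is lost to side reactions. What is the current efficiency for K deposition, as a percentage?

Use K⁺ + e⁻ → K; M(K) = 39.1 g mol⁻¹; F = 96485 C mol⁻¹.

Q = I·t = 46.80 × 3804.0 = 178000 C; n(e⁻) = 178000/96485 = 1.845 mol.
Theoretical n(K) = n(e⁻)/1 = 1.845 mol, i.e. m_theo = 1.845 × 39.1 = 72.14 g.
Efficiency = m_actual / m_theo = 58.7 / 72.14 = 81.4 %.

81.4 %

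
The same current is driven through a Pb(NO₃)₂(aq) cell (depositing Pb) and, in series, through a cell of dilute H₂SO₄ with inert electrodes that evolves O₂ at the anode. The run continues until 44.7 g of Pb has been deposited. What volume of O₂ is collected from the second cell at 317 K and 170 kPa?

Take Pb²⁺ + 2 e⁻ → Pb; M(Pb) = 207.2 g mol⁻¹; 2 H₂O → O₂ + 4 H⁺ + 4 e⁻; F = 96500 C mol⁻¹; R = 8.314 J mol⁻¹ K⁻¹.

n(Pb) = 44.7 / 207.2 = 0.2157 mol, so n(e⁻) = 2 × 0.2157 = 0.4315 mol.
The cells are in series, so the same 0.4315 mol of electrons passes through the second cell.
2 H₂O → O₂ + 4 H⁺ + 4 e⁻ — 4 mol e⁻ per mol O₂, so n(O₂) = 0.4315/4 = 0.1079 mol.
V = nRT/P = (0.1079 × 8.314 × 317) / (170 × 10³) = 0.00167 m³ = 1.67 L.

1.67 L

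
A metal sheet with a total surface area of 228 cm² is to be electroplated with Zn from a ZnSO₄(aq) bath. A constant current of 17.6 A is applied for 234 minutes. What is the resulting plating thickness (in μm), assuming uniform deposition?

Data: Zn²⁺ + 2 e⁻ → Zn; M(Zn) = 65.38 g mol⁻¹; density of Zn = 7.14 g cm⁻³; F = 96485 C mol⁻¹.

Q = I·t = 17.60 × 14040 = 247100 C; n(e⁻) = 2.561 mol.
n(Zn) = n(e⁻)/2 = 1.281 mol, so m = 1.281 × 65.38 = 83.72 g.
Volume = m/ρ = 83.72 / 7.14 = 11.73 cm³.
Thickness = V/A = 11.73 / 228 = 0.0514 cm = 514 μm.

514 μm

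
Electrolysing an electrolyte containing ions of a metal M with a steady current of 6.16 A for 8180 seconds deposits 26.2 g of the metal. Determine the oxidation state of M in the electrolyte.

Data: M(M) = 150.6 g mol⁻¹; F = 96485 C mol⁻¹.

+3

Q = I·t = 6.160 A × 8180.0 s = 50390 C, so n(e⁻) = 50390/96485 = 0.5222 mol.
n(M) deposited = 26.2 / 150.6 = 0.1740 mol.
Electrons per atom = n(e⁻)/n(M) = 0.5222 / 0.1740 = 3.00 ≈ 3, so the ion is M³⁺.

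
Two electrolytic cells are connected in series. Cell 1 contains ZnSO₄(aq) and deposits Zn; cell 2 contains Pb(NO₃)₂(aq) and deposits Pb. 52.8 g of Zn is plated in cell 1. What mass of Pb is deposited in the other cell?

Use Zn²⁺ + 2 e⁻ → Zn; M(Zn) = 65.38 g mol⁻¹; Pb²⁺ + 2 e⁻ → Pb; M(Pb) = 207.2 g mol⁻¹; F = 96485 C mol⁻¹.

167 g

n(Zn) = 52.8 / 65.38 = 0.8076 mol.
Since Zn²⁺ + 2 e⁻ → Zn, n(e⁻) passed = 2 × 0.8076 = 1.615 mol.
Cells in series carry the same charge, so the same 1.615 mol of electrons passes through cell 2.
Pb²⁺ + 2 e⁻ → Pb, so n(Pb) = 1.615 / 2 = 0.8076 mol.
m(Pb) = 0.8076 × 207.2 = 167 g.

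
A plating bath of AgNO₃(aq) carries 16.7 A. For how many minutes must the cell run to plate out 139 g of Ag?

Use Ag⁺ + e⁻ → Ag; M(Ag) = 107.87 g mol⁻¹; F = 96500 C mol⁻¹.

n(Ag) = m/M = 139 / 107.87 = 1.289 mol.
Each Ag atom requires 1 electron, so n(e⁻) = 1 × 1.289 = 1.289 mol.
Q = n(e⁻)·F = 1.289 × 96500 = 124300 C.
t = Q/I = 124300 / 16.70 A = 7446 s = 124 min.

124 min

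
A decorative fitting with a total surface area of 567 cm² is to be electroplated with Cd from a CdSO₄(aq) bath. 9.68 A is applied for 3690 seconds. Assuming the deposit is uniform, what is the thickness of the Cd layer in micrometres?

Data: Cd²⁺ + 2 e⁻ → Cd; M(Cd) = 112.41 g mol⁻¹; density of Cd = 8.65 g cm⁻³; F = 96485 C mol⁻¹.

Q = I·t = 9.680 × 3690.0 = 35720 C; n(e⁻) = 0.3702 mol.
n(Cd) = n(e⁻)/2 = 0.1851 mol, so m = 0.1851 × 112.41 = 20.81 g.
Volume = m/ρ = 20.81 / 8.65 = 2.405 cm³.
Thickness = V/A = 2.405 / 567 = 0.00424 cm = 42.4 μm.

42.4 μm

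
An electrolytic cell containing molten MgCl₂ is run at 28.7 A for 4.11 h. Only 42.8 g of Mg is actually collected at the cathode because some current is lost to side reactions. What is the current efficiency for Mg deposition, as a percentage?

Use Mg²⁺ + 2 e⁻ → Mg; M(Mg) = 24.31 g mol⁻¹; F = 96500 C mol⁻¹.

Q = I·t = 28.70 × 14796 = 424600 C; n(e⁻) = 424600/96500 = 4.400 mol.
Theoretical n(Mg) = n(e⁻)/2 = 2.200 mol, i.e. m_theo = 2.200 × 24.31 = 53.49 g.
Efficiency = m_actual / m_theo = 42.8 / 53.49 = 80.0 %.

80.0 %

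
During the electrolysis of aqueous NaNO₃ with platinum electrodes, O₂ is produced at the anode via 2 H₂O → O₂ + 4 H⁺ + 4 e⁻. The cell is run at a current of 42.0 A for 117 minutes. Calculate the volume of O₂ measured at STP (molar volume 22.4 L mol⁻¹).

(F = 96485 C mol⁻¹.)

17.1 L

Q = I·t = 42.00 A × 7020.0 s = 294800 C.
n(e⁻) = Q/F = 294800 / 96485 = 3.056 mol.
4 electrons are transferred per O₂ molecule, so n(O₂) = 3.056 / 4 = 0.7640 mol.
V = n × V_m = 0.7640 × 22.4 = 17.1 L.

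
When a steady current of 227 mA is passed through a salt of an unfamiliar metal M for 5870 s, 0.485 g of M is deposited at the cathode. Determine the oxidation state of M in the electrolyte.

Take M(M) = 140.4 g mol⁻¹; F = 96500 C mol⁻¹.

Q = I·t = 0.2270 A × 5870.0 s = 1332 C, so n(e⁻) = 1332/96500 = 0.01381 mol.
n(M) deposited = 0.485 / 140.4 = 0.003454 mol.
Electrons per atom = n(e⁻)/n(M) = 0.01381 / 0.003454 = 4.00 ≈ 4, so the ion is M⁴⁺.

+4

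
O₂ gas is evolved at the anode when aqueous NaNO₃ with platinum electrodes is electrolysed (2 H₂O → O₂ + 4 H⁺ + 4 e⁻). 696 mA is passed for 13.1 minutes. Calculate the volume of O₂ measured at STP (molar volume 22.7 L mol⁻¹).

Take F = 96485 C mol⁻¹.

Q = I·t = 0.6960 A × 786.00 s = 547.1 C.
n(e⁻) = Q/F = 547.1 / 96485 = 0.005670 mol.
4 electrons are transferred per O₂ molecule, so n(O₂) = 0.005670 / 4 = 0.001417 mol.
V = n × V_m = 0.001417 × 22.7 = 0.0322 L.

0.0322 L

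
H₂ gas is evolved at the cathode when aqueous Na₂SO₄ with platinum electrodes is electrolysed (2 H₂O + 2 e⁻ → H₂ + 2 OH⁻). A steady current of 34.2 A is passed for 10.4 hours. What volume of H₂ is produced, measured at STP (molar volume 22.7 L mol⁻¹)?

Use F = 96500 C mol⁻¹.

Q = I·t = 34.20 A × 37440 s = 1280000 C.
n(e⁻) = Q/F = 1280000 / 96500 = 13.27 mol.
2 electrons are transferred per H₂ molecule, so n(H₂) = 13.27 / 2 = 6.634 mol.
V = n × V_m = 6.634 × 22.7 = 151 L.

151 L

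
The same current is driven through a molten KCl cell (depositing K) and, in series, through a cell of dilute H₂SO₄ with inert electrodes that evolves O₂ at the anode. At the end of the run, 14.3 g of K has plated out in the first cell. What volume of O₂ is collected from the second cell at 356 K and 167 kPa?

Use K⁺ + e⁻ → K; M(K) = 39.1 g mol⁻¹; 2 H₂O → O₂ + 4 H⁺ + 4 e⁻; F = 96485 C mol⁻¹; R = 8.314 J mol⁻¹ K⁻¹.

1.62 L

n(K) = 14.3 / 39.1 = 0.3657 mol, so n(e⁻) = 1 × 0.3657 = 0.3657 mol.
The cells are in series, so the same 0.3657 mol of electrons passes through the second cell.
2 H₂O → O₂ + 4 H⁺ + 4 e⁻ — 4 mol e⁻ per mol O₂, so n(O₂) = 0.3657/4 = 0.09143 mol.
V = nRT/P = (0.09143 × 8.314 × 356) / (167 × 10³) = 0.00162 m³ = 1.62 L.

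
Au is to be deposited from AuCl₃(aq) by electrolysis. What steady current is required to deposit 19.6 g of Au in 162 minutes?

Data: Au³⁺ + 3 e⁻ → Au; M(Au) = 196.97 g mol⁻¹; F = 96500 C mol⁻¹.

2.96 A

n(Au) = 19.6 / 196.97 = 0.09951 mol.
n(e⁻) = 3 × 0.09951 = 0.2985 mol.
Q = n(e⁻)·F = 0.2985 × 96500 = 28810 C.
I = Q/t = 28810 / 9720.0 s = 2.96 A.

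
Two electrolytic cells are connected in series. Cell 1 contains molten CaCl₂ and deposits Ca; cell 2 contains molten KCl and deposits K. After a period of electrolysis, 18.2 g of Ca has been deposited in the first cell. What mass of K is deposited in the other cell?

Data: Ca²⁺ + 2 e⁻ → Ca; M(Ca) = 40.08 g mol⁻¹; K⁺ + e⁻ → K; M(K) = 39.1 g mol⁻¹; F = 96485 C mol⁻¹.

35.5 g

n(Ca) = 18.2 / 40.08 = 0.4541 mol.
Since Ca²⁺ + 2 e⁻ → Ca, n(e⁻) passed = 2 × 0.4541 = 0.9082 mol.
Cells in series carry the same charge, so the same 0.9082 mol of electrons passes through cell 2.
K⁺ + e⁻ → K, so n(K) = 0.9082 / 1 = 0.9082 mol.
m(K) = 0.9082 × 39.1 = 35.5 g.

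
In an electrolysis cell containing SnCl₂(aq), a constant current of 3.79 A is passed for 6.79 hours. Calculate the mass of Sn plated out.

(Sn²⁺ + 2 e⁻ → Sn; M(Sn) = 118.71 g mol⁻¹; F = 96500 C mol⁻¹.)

Q = I·t = 3.790 A × 24444 s = 92640 C.
n(e⁻) = Q/F = 92640 / 96500 = 0.9600 mol.
Sn²⁺ + 2 e⁻ → Sn, so n(Sn) = n(e⁻)/2 = 0.4800 mol.
m = n·M = 0.4800 × 118.71 = 57.0 g.

57.0 g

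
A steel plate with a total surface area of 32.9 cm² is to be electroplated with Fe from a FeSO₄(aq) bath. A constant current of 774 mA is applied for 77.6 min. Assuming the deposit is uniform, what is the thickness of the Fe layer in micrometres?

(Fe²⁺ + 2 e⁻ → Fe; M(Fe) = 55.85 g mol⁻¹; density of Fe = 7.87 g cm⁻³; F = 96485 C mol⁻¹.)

40.3 μm

Q = I·t = 0.7740 × 4656.0 = 3604 C; n(e⁻) = 0.03735 mol.
n(Fe) = n(e⁻)/2 = 0.01868 mol, so m = 0.01868 × 55.85 = 1.043 g.
Volume = m/ρ = 1.043 / 7.87 = 0.1325 cm³.
Thickness = V/A = 0.1325 / 32.9 = 0.00403 cm = 40.3 μm.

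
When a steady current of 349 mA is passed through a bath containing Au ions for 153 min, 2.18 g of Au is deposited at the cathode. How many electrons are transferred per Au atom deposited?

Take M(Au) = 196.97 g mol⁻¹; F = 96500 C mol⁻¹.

Q = I·t = 0.3490 A × 9180.0 s = 3204 C, so n(e⁻) = 3204/96500 = 0.03320 mol.
n(Au) deposited = 2.18 / 196.97 = 0.01107 mol.
Electrons per atom = n(e⁻)/n(Au) = 0.03320 / 0.01107 = 3.00 ≈ 3, so the ion is Au³⁺.

3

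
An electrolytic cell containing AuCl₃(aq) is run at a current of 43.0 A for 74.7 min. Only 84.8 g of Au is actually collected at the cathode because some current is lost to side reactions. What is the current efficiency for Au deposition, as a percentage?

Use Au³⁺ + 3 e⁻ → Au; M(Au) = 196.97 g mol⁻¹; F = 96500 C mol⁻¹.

Q = I·t = 43.00 × 4482.0 = 192700 C; n(e⁻) = 192700/96500 = 1.997 mol.
Theoretical n(Au) = n(e⁻)/3 = 0.6657 mol, i.e. m_theo = 0.6657 × 196.97 = 131.1 g.
Efficiency = m_actual / m_theo = 84.8 / 131.1 = 64.7 %.

64.7 %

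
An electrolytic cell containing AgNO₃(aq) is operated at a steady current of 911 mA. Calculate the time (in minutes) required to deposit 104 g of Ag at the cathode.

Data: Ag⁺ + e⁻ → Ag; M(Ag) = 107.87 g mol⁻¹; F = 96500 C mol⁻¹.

1700 min

n(Ag) = m/M = 104 / 107.87 = 0.9641 mol.
Each Ag atom requires 1 electron, so n(e⁻) = 1 × 0.9641 = 0.9641 mol.
Q = n(e⁻)·F = 0.9641 × 96500 = 93040 C.
t = Q/I = 93040 / 0.9110 A = 102100 s = 1700 min.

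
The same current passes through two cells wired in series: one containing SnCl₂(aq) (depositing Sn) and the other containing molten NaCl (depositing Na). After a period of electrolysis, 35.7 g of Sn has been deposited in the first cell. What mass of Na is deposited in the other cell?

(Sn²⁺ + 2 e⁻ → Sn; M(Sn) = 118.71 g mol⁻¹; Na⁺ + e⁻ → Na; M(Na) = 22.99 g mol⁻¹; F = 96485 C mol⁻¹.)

13.8 g

n(Sn) = 35.7 / 118.71 = 0.3007 mol.
Since Sn²⁺ + 2 e⁻ → Sn, n(e⁻) passed = 2 × 0.3007 = 0.6015 mol.
Cells in series carry the same charge, so the same 0.6015 mol of electrons passes through cell 2.
Na⁺ + e⁻ → Na, so n(Na) = 0.6015 / 1 = 0.6015 mol.
m(Na) = 0.6015 × 22.99 = 13.8 g.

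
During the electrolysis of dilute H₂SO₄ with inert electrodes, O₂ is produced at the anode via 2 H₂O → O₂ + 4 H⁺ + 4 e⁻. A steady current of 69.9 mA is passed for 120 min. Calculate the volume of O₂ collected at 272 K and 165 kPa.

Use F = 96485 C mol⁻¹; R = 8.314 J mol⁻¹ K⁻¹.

Q = I·t = 0.06990 A × 7200.0 s = 503.3 C.
n(e⁻) = Q/F = 503.3 / 96485 = 0.005216 mol.
4 electrons are transferred per O₂ molecule, so n(O₂) = 0.005216 / 4 = 0.001304 mol.
V = nRT/P = (0.001304 × 8.314 × 272) / (165 × 10³ Pa) = 1.79 × 10⁻⁵ m³ = 0.0179 L.

0.0179 L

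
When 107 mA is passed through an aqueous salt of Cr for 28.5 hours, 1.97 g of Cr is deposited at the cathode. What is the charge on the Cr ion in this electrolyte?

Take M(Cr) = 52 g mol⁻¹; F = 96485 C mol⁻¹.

+3

Q = I·t = 0.1070 A × 102600 s = 10980 C, so n(e⁻) = 10980/96485 = 0.1138 mol.
n(Cr) deposited = 1.97 / 52 = 0.03788 mol.
Electrons per atom = n(e⁻)/n(Cr) = 0.1138 / 0.03788 = 3.00 ≈ 3, so the ion is Cr³⁺.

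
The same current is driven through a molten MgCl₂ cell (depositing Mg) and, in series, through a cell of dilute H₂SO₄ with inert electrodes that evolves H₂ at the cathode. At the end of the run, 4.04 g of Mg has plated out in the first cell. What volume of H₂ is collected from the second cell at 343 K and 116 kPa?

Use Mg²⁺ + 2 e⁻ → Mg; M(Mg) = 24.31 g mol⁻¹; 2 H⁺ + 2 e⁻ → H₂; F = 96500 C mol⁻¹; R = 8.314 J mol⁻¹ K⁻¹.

n(Mg) = 4.04 / 24.31 = 0.1662 mol, so n(e⁻) = 2 × 0.1662 = 0.3324 mol.
The cells are in series, so the same 0.3324 mol of electrons passes through the second cell.
2 H⁺ + 2 e⁻ → H₂ — 2 mol e⁻ per mol H₂, so n(H₂) = 0.3324/2 = 0.1662 mol.
V = nRT/P = (0.1662 × 8.314 × 343) / (116 × 10³) = 0.00409 m³ = 4.09 L.

4.09 L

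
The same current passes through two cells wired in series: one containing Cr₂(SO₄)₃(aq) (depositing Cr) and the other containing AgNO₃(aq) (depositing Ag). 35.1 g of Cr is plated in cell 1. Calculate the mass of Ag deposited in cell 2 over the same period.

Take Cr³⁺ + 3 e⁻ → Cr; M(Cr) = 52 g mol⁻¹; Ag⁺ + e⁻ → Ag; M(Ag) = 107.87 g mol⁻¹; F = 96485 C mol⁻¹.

218 g

n(Cr) = 35.1 / 52 = 0.6750 mol.
Since Cr³⁺ + 3 e⁻ → Cr, n(e⁻) passed = 3 × 0.6750 = 2.025 mol.
Cells in series carry the same charge, so the same 2.025 mol of electrons passes through cell 2.
Ag⁺ + e⁻ → Ag, so n(Ag) = 2.025 / 1 = 2.025 mol.
m(Ag) = 2.025 × 107.87 = 218 g.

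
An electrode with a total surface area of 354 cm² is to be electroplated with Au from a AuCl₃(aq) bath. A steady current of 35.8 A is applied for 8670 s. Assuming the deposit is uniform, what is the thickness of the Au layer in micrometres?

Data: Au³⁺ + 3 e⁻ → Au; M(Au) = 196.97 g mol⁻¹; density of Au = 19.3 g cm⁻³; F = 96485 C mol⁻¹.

Q = I·t = 35.80 × 8670.0 = 310400 C; n(e⁻) = 3.217 mol.
n(Au) = n(e⁻)/3 = 1.072 mol, so m = 1.072 × 196.97 = 211.2 g.
Volume = m/ρ = 211.2 / 19.3 = 10.94 cm³.
Thickness = V/A = 10.94 / 354 = 0.0309 cm = 309 μm.

309 μm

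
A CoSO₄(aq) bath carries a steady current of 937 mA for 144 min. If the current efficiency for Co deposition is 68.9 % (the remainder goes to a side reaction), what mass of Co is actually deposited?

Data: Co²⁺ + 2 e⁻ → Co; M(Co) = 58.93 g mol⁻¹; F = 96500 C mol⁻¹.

Q = I·t = 0.9370 × 8640.0 = 8096 C.
n(e⁻) = 8096/96500 = 0.08389 mol; theoretically n(Co) = 0.08389/2 = 0.04195 mol, m_theo = 2.472 g.
At 68.9 % efficiency, m_actual = 0.689 × 2.472 = 1.70 g.

1.70 g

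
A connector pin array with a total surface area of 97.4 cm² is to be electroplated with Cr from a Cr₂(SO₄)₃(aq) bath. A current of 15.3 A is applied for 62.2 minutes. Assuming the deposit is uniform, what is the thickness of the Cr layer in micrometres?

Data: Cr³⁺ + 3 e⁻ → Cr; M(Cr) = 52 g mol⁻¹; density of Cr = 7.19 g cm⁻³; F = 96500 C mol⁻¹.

Q = I·t = 15.30 × 3732.0 = 57100 C; n(e⁻) = 0.5917 mol.
n(Cr) = n(e⁻)/3 = 0.1972 mol, so m = 0.1972 × 52 = 10.26 g.
Volume = m/ρ = 10.26 / 7.19 = 1.426 cm³.
Thickness = V/A = 1.426 / 97.4 = 0.0146 cm = 146 μm.

146 μm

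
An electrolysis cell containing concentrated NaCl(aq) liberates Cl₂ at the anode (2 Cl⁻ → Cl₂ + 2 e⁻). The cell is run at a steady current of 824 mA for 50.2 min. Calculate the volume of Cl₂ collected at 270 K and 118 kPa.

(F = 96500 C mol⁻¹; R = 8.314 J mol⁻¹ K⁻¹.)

0.245 L

Q = I·t = 0.8240 A × 3012.0 s = 2482 C.
n(e⁻) = Q/F = 2482 / 96500 = 0.02572 mol.
2 electrons are transferred per Cl₂ molecule, so n(Cl₂) = 0.02572 / 2 = 0.01286 mol.
V = nRT/P = (0.01286 × 8.314 × 270) / (118 × 10³ Pa) = 2.45 × 10⁻⁴ m³ = 0.245 L.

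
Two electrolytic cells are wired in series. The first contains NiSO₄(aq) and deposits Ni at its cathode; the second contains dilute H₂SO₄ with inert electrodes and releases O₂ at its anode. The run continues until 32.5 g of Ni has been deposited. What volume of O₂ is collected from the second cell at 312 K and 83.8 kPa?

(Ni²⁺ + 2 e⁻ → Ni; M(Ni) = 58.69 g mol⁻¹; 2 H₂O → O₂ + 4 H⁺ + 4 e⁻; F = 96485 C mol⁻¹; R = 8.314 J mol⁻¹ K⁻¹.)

n(Ni) = 32.5 / 58.69 = 0.5538 mol, so n(e⁻) = 2 × 0.5538 = 1.108 mol.
The cells are in series, so the same 1.108 mol of electrons passes through the second cell.
2 H₂O → O₂ + 4 H⁺ + 4 e⁻ — 4 mol e⁻ per mol O₂, so n(O₂) = 1.108/4 = 0.2769 mol.
V = nRT/P = (0.2769 × 8.314 × 312) / (83.8 × 10³) = 0.00857 m³ = 8.57 L.

8.57 L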